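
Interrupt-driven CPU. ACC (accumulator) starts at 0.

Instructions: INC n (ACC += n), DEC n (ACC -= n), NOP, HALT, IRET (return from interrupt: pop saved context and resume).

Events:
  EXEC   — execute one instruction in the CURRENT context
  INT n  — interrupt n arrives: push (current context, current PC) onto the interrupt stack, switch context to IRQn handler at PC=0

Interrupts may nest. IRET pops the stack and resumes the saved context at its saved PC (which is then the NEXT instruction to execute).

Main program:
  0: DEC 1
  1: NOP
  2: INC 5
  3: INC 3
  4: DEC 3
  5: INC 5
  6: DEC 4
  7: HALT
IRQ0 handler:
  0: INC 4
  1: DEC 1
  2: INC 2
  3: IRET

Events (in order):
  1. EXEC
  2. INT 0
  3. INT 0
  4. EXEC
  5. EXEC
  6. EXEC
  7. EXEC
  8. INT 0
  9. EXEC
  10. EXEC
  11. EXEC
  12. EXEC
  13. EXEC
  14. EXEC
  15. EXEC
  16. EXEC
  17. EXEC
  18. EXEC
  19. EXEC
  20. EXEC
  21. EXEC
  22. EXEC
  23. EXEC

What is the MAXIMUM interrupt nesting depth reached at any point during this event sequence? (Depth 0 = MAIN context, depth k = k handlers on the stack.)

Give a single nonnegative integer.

Answer: 2

Derivation:
Event 1 (EXEC): [MAIN] PC=0: DEC 1 -> ACC=-1 [depth=0]
Event 2 (INT 0): INT 0 arrives: push (MAIN, PC=1), enter IRQ0 at PC=0 (depth now 1) [depth=1]
Event 3 (INT 0): INT 0 arrives: push (IRQ0, PC=0), enter IRQ0 at PC=0 (depth now 2) [depth=2]
Event 4 (EXEC): [IRQ0] PC=0: INC 4 -> ACC=3 [depth=2]
Event 5 (EXEC): [IRQ0] PC=1: DEC 1 -> ACC=2 [depth=2]
Event 6 (EXEC): [IRQ0] PC=2: INC 2 -> ACC=4 [depth=2]
Event 7 (EXEC): [IRQ0] PC=3: IRET -> resume IRQ0 at PC=0 (depth now 1) [depth=1]
Event 8 (INT 0): INT 0 arrives: push (IRQ0, PC=0), enter IRQ0 at PC=0 (depth now 2) [depth=2]
Event 9 (EXEC): [IRQ0] PC=0: INC 4 -> ACC=8 [depth=2]
Event 10 (EXEC): [IRQ0] PC=1: DEC 1 -> ACC=7 [depth=2]
Event 11 (EXEC): [IRQ0] PC=2: INC 2 -> ACC=9 [depth=2]
Event 12 (EXEC): [IRQ0] PC=3: IRET -> resume IRQ0 at PC=0 (depth now 1) [depth=1]
Event 13 (EXEC): [IRQ0] PC=0: INC 4 -> ACC=13 [depth=1]
Event 14 (EXEC): [IRQ0] PC=1: DEC 1 -> ACC=12 [depth=1]
Event 15 (EXEC): [IRQ0] PC=2: INC 2 -> ACC=14 [depth=1]
Event 16 (EXEC): [IRQ0] PC=3: IRET -> resume MAIN at PC=1 (depth now 0) [depth=0]
Event 17 (EXEC): [MAIN] PC=1: NOP [depth=0]
Event 18 (EXEC): [MAIN] PC=2: INC 5 -> ACC=19 [depth=0]
Event 19 (EXEC): [MAIN] PC=3: INC 3 -> ACC=22 [depth=0]
Event 20 (EXEC): [MAIN] PC=4: DEC 3 -> ACC=19 [depth=0]
Event 21 (EXEC): [MAIN] PC=5: INC 5 -> ACC=24 [depth=0]
Event 22 (EXEC): [MAIN] PC=6: DEC 4 -> ACC=20 [depth=0]
Event 23 (EXEC): [MAIN] PC=7: HALT [depth=0]
Max depth observed: 2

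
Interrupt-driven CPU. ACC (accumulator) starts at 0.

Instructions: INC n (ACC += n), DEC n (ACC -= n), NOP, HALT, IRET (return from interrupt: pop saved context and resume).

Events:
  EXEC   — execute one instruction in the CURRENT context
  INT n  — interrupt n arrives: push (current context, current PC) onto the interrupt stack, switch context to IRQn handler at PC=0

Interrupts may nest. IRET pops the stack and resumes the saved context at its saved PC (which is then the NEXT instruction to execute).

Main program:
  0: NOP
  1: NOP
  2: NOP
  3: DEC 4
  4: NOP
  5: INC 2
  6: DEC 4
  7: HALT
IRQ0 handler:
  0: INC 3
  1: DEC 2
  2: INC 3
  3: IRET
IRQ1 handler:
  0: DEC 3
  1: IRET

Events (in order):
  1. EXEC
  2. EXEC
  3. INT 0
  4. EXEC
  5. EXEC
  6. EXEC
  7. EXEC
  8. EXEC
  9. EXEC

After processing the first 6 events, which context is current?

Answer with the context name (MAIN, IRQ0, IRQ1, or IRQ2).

Event 1 (EXEC): [MAIN] PC=0: NOP
Event 2 (EXEC): [MAIN] PC=1: NOP
Event 3 (INT 0): INT 0 arrives: push (MAIN, PC=2), enter IRQ0 at PC=0 (depth now 1)
Event 4 (EXEC): [IRQ0] PC=0: INC 3 -> ACC=3
Event 5 (EXEC): [IRQ0] PC=1: DEC 2 -> ACC=1
Event 6 (EXEC): [IRQ0] PC=2: INC 3 -> ACC=4

Answer: IRQ0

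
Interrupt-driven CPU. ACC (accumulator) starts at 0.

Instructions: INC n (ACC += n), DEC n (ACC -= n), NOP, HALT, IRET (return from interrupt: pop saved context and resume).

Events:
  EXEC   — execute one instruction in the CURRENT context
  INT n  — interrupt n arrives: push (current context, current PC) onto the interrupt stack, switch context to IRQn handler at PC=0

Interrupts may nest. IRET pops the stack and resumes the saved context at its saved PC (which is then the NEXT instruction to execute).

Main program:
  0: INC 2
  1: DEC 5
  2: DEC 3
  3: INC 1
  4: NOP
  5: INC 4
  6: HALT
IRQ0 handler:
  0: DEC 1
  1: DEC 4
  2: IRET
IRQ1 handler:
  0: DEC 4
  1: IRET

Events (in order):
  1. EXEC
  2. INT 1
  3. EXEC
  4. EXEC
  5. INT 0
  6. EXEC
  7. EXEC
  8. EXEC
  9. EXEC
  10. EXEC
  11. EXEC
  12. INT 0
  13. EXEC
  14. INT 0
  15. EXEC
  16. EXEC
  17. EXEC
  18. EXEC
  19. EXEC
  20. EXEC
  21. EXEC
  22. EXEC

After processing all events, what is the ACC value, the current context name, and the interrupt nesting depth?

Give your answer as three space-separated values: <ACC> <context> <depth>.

Answer: -20 MAIN 0

Derivation:
Event 1 (EXEC): [MAIN] PC=0: INC 2 -> ACC=2
Event 2 (INT 1): INT 1 arrives: push (MAIN, PC=1), enter IRQ1 at PC=0 (depth now 1)
Event 3 (EXEC): [IRQ1] PC=0: DEC 4 -> ACC=-2
Event 4 (EXEC): [IRQ1] PC=1: IRET -> resume MAIN at PC=1 (depth now 0)
Event 5 (INT 0): INT 0 arrives: push (MAIN, PC=1), enter IRQ0 at PC=0 (depth now 1)
Event 6 (EXEC): [IRQ0] PC=0: DEC 1 -> ACC=-3
Event 7 (EXEC): [IRQ0] PC=1: DEC 4 -> ACC=-7
Event 8 (EXEC): [IRQ0] PC=2: IRET -> resume MAIN at PC=1 (depth now 0)
Event 9 (EXEC): [MAIN] PC=1: DEC 5 -> ACC=-12
Event 10 (EXEC): [MAIN] PC=2: DEC 3 -> ACC=-15
Event 11 (EXEC): [MAIN] PC=3: INC 1 -> ACC=-14
Event 12 (INT 0): INT 0 arrives: push (MAIN, PC=4), enter IRQ0 at PC=0 (depth now 1)
Event 13 (EXEC): [IRQ0] PC=0: DEC 1 -> ACC=-15
Event 14 (INT 0): INT 0 arrives: push (IRQ0, PC=1), enter IRQ0 at PC=0 (depth now 2)
Event 15 (EXEC): [IRQ0] PC=0: DEC 1 -> ACC=-16
Event 16 (EXEC): [IRQ0] PC=1: DEC 4 -> ACC=-20
Event 17 (EXEC): [IRQ0] PC=2: IRET -> resume IRQ0 at PC=1 (depth now 1)
Event 18 (EXEC): [IRQ0] PC=1: DEC 4 -> ACC=-24
Event 19 (EXEC): [IRQ0] PC=2: IRET -> resume MAIN at PC=4 (depth now 0)
Event 20 (EXEC): [MAIN] PC=4: NOP
Event 21 (EXEC): [MAIN] PC=5: INC 4 -> ACC=-20
Event 22 (EXEC): [MAIN] PC=6: HALT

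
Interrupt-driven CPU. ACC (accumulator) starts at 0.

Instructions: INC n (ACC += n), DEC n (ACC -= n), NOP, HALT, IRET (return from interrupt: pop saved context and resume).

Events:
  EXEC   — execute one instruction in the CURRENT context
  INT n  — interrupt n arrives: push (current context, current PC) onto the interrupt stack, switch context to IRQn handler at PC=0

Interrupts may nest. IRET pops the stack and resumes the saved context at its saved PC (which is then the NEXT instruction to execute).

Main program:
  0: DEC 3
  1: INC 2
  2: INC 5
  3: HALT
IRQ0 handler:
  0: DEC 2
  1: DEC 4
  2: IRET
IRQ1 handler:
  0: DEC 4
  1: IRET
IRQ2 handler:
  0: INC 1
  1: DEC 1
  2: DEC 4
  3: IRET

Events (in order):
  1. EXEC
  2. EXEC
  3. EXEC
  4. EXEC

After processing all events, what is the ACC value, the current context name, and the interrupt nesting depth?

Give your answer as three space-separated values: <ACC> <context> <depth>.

Answer: 4 MAIN 0

Derivation:
Event 1 (EXEC): [MAIN] PC=0: DEC 3 -> ACC=-3
Event 2 (EXEC): [MAIN] PC=1: INC 2 -> ACC=-1
Event 3 (EXEC): [MAIN] PC=2: INC 5 -> ACC=4
Event 4 (EXEC): [MAIN] PC=3: HALT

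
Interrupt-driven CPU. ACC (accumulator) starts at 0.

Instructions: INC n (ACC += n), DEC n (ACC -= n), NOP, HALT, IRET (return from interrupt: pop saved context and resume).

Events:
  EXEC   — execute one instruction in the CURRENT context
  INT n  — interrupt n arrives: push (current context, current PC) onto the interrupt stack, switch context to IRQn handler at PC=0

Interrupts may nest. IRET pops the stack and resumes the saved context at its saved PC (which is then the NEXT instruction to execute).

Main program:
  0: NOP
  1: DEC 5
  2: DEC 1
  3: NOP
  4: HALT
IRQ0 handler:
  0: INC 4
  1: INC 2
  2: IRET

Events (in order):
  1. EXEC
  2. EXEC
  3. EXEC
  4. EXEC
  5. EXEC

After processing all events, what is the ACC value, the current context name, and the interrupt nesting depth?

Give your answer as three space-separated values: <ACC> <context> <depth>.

Answer: -6 MAIN 0

Derivation:
Event 1 (EXEC): [MAIN] PC=0: NOP
Event 2 (EXEC): [MAIN] PC=1: DEC 5 -> ACC=-5
Event 3 (EXEC): [MAIN] PC=2: DEC 1 -> ACC=-6
Event 4 (EXEC): [MAIN] PC=3: NOP
Event 5 (EXEC): [MAIN] PC=4: HALT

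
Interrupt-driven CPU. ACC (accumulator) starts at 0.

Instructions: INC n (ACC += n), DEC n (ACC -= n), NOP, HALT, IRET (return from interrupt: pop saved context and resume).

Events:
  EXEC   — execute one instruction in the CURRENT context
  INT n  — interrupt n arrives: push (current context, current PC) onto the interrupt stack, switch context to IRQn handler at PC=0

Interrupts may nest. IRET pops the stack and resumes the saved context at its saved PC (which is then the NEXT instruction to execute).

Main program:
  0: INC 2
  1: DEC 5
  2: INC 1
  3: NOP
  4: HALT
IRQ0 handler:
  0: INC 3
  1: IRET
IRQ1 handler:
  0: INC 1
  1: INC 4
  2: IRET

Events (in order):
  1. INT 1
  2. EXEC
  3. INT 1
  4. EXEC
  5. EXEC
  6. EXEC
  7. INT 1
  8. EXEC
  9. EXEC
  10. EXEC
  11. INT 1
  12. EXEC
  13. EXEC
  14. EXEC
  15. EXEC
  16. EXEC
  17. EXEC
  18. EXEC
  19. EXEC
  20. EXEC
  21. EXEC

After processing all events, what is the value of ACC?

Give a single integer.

Event 1 (INT 1): INT 1 arrives: push (MAIN, PC=0), enter IRQ1 at PC=0 (depth now 1)
Event 2 (EXEC): [IRQ1] PC=0: INC 1 -> ACC=1
Event 3 (INT 1): INT 1 arrives: push (IRQ1, PC=1), enter IRQ1 at PC=0 (depth now 2)
Event 4 (EXEC): [IRQ1] PC=0: INC 1 -> ACC=2
Event 5 (EXEC): [IRQ1] PC=1: INC 4 -> ACC=6
Event 6 (EXEC): [IRQ1] PC=2: IRET -> resume IRQ1 at PC=1 (depth now 1)
Event 7 (INT 1): INT 1 arrives: push (IRQ1, PC=1), enter IRQ1 at PC=0 (depth now 2)
Event 8 (EXEC): [IRQ1] PC=0: INC 1 -> ACC=7
Event 9 (EXEC): [IRQ1] PC=1: INC 4 -> ACC=11
Event 10 (EXEC): [IRQ1] PC=2: IRET -> resume IRQ1 at PC=1 (depth now 1)
Event 11 (INT 1): INT 1 arrives: push (IRQ1, PC=1), enter IRQ1 at PC=0 (depth now 2)
Event 12 (EXEC): [IRQ1] PC=0: INC 1 -> ACC=12
Event 13 (EXEC): [IRQ1] PC=1: INC 4 -> ACC=16
Event 14 (EXEC): [IRQ1] PC=2: IRET -> resume IRQ1 at PC=1 (depth now 1)
Event 15 (EXEC): [IRQ1] PC=1: INC 4 -> ACC=20
Event 16 (EXEC): [IRQ1] PC=2: IRET -> resume MAIN at PC=0 (depth now 0)
Event 17 (EXEC): [MAIN] PC=0: INC 2 -> ACC=22
Event 18 (EXEC): [MAIN] PC=1: DEC 5 -> ACC=17
Event 19 (EXEC): [MAIN] PC=2: INC 1 -> ACC=18
Event 20 (EXEC): [MAIN] PC=3: NOP
Event 21 (EXEC): [MAIN] PC=4: HALT

Answer: 18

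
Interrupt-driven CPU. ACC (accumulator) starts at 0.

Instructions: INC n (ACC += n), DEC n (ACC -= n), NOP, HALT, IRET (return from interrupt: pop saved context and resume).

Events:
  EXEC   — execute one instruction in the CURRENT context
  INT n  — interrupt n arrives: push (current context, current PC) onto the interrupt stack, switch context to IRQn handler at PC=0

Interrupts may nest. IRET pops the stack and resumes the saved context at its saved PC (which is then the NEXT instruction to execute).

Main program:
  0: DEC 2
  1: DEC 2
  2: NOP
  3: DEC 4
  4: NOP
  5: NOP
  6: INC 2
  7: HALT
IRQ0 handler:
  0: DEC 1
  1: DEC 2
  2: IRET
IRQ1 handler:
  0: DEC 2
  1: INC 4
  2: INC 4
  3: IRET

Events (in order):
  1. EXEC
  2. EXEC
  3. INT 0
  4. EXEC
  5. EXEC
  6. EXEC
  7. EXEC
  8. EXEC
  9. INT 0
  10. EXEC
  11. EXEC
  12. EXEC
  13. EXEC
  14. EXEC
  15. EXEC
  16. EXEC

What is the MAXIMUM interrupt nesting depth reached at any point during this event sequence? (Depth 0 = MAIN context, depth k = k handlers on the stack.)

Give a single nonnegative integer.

Event 1 (EXEC): [MAIN] PC=0: DEC 2 -> ACC=-2 [depth=0]
Event 2 (EXEC): [MAIN] PC=1: DEC 2 -> ACC=-4 [depth=0]
Event 3 (INT 0): INT 0 arrives: push (MAIN, PC=2), enter IRQ0 at PC=0 (depth now 1) [depth=1]
Event 4 (EXEC): [IRQ0] PC=0: DEC 1 -> ACC=-5 [depth=1]
Event 5 (EXEC): [IRQ0] PC=1: DEC 2 -> ACC=-7 [depth=1]
Event 6 (EXEC): [IRQ0] PC=2: IRET -> resume MAIN at PC=2 (depth now 0) [depth=0]
Event 7 (EXEC): [MAIN] PC=2: NOP [depth=0]
Event 8 (EXEC): [MAIN] PC=3: DEC 4 -> ACC=-11 [depth=0]
Event 9 (INT 0): INT 0 arrives: push (MAIN, PC=4), enter IRQ0 at PC=0 (depth now 1) [depth=1]
Event 10 (EXEC): [IRQ0] PC=0: DEC 1 -> ACC=-12 [depth=1]
Event 11 (EXEC): [IRQ0] PC=1: DEC 2 -> ACC=-14 [depth=1]
Event 12 (EXEC): [IRQ0] PC=2: IRET -> resume MAIN at PC=4 (depth now 0) [depth=0]
Event 13 (EXEC): [MAIN] PC=4: NOP [depth=0]
Event 14 (EXEC): [MAIN] PC=5: NOP [depth=0]
Event 15 (EXEC): [MAIN] PC=6: INC 2 -> ACC=-12 [depth=0]
Event 16 (EXEC): [MAIN] PC=7: HALT [depth=0]
Max depth observed: 1

Answer: 1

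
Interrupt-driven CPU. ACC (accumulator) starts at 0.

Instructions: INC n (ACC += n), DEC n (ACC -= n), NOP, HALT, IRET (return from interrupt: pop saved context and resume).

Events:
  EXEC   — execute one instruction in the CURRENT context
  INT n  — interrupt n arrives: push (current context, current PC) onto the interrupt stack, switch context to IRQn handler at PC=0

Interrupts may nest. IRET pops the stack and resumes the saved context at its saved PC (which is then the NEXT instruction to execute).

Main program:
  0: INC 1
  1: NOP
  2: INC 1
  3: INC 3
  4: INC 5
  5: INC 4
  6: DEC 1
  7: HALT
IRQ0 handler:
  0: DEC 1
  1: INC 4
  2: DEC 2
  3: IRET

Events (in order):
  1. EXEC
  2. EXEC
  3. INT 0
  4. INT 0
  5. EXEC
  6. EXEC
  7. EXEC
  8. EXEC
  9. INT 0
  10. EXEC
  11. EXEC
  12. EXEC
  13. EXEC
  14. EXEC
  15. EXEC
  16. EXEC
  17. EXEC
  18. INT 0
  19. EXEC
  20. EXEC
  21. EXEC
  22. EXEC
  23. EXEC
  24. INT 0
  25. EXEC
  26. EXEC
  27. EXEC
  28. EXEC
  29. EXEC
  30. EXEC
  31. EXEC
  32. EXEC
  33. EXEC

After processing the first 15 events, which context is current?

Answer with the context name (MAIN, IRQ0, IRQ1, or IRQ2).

Event 1 (EXEC): [MAIN] PC=0: INC 1 -> ACC=1
Event 2 (EXEC): [MAIN] PC=1: NOP
Event 3 (INT 0): INT 0 arrives: push (MAIN, PC=2), enter IRQ0 at PC=0 (depth now 1)
Event 4 (INT 0): INT 0 arrives: push (IRQ0, PC=0), enter IRQ0 at PC=0 (depth now 2)
Event 5 (EXEC): [IRQ0] PC=0: DEC 1 -> ACC=0
Event 6 (EXEC): [IRQ0] PC=1: INC 4 -> ACC=4
Event 7 (EXEC): [IRQ0] PC=2: DEC 2 -> ACC=2
Event 8 (EXEC): [IRQ0] PC=3: IRET -> resume IRQ0 at PC=0 (depth now 1)
Event 9 (INT 0): INT 0 arrives: push (IRQ0, PC=0), enter IRQ0 at PC=0 (depth now 2)
Event 10 (EXEC): [IRQ0] PC=0: DEC 1 -> ACC=1
Event 11 (EXEC): [IRQ0] PC=1: INC 4 -> ACC=5
Event 12 (EXEC): [IRQ0] PC=2: DEC 2 -> ACC=3
Event 13 (EXEC): [IRQ0] PC=3: IRET -> resume IRQ0 at PC=0 (depth now 1)
Event 14 (EXEC): [IRQ0] PC=0: DEC 1 -> ACC=2
Event 15 (EXEC): [IRQ0] PC=1: INC 4 -> ACC=6

Answer: IRQ0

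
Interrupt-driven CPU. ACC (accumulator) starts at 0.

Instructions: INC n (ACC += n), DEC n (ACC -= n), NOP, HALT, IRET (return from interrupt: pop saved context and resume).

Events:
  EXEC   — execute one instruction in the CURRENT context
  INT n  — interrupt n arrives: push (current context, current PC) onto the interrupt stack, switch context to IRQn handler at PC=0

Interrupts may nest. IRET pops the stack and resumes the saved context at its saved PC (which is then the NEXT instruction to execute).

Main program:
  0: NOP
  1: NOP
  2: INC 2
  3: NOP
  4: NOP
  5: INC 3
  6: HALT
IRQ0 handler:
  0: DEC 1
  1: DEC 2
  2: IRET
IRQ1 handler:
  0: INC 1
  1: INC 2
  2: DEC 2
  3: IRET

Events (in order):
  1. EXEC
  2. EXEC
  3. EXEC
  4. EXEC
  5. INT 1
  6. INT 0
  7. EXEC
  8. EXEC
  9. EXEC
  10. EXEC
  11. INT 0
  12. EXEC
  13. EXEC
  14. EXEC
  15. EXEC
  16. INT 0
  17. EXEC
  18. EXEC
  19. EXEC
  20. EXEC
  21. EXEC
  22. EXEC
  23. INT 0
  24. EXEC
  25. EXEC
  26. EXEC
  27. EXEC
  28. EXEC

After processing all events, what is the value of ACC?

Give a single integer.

Answer: -6

Derivation:
Event 1 (EXEC): [MAIN] PC=0: NOP
Event 2 (EXEC): [MAIN] PC=1: NOP
Event 3 (EXEC): [MAIN] PC=2: INC 2 -> ACC=2
Event 4 (EXEC): [MAIN] PC=3: NOP
Event 5 (INT 1): INT 1 arrives: push (MAIN, PC=4), enter IRQ1 at PC=0 (depth now 1)
Event 6 (INT 0): INT 0 arrives: push (IRQ1, PC=0), enter IRQ0 at PC=0 (depth now 2)
Event 7 (EXEC): [IRQ0] PC=0: DEC 1 -> ACC=1
Event 8 (EXEC): [IRQ0] PC=1: DEC 2 -> ACC=-1
Event 9 (EXEC): [IRQ0] PC=2: IRET -> resume IRQ1 at PC=0 (depth now 1)
Event 10 (EXEC): [IRQ1] PC=0: INC 1 -> ACC=0
Event 11 (INT 0): INT 0 arrives: push (IRQ1, PC=1), enter IRQ0 at PC=0 (depth now 2)
Event 12 (EXEC): [IRQ0] PC=0: DEC 1 -> ACC=-1
Event 13 (EXEC): [IRQ0] PC=1: DEC 2 -> ACC=-3
Event 14 (EXEC): [IRQ0] PC=2: IRET -> resume IRQ1 at PC=1 (depth now 1)
Event 15 (EXEC): [IRQ1] PC=1: INC 2 -> ACC=-1
Event 16 (INT 0): INT 0 arrives: push (IRQ1, PC=2), enter IRQ0 at PC=0 (depth now 2)
Event 17 (EXEC): [IRQ0] PC=0: DEC 1 -> ACC=-2
Event 18 (EXEC): [IRQ0] PC=1: DEC 2 -> ACC=-4
Event 19 (EXEC): [IRQ0] PC=2: IRET -> resume IRQ1 at PC=2 (depth now 1)
Event 20 (EXEC): [IRQ1] PC=2: DEC 2 -> ACC=-6
Event 21 (EXEC): [IRQ1] PC=3: IRET -> resume MAIN at PC=4 (depth now 0)
Event 22 (EXEC): [MAIN] PC=4: NOP
Event 23 (INT 0): INT 0 arrives: push (MAIN, PC=5), enter IRQ0 at PC=0 (depth now 1)
Event 24 (EXEC): [IRQ0] PC=0: DEC 1 -> ACC=-7
Event 25 (EXEC): [IRQ0] PC=1: DEC 2 -> ACC=-9
Event 26 (EXEC): [IRQ0] PC=2: IRET -> resume MAIN at PC=5 (depth now 0)
Event 27 (EXEC): [MAIN] PC=5: INC 3 -> ACC=-6
Event 28 (EXEC): [MAIN] PC=6: HALT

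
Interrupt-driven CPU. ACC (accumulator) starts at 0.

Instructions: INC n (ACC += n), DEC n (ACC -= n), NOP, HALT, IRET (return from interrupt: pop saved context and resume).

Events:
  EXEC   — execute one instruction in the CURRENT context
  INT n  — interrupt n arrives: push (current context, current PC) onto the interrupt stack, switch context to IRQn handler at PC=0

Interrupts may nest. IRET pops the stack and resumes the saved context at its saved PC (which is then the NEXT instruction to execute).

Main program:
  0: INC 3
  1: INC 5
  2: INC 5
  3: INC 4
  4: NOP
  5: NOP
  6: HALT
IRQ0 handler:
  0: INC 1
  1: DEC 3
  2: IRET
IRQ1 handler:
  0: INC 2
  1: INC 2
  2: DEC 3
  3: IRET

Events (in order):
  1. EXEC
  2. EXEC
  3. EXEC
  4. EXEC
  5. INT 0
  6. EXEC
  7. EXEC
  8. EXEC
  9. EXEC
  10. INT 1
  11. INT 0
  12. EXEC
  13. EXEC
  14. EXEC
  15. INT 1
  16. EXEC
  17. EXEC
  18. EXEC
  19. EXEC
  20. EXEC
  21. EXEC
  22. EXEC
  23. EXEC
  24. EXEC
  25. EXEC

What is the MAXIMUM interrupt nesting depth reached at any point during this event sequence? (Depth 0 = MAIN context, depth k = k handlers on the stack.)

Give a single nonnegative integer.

Answer: 2

Derivation:
Event 1 (EXEC): [MAIN] PC=0: INC 3 -> ACC=3 [depth=0]
Event 2 (EXEC): [MAIN] PC=1: INC 5 -> ACC=8 [depth=0]
Event 3 (EXEC): [MAIN] PC=2: INC 5 -> ACC=13 [depth=0]
Event 4 (EXEC): [MAIN] PC=3: INC 4 -> ACC=17 [depth=0]
Event 5 (INT 0): INT 0 arrives: push (MAIN, PC=4), enter IRQ0 at PC=0 (depth now 1) [depth=1]
Event 6 (EXEC): [IRQ0] PC=0: INC 1 -> ACC=18 [depth=1]
Event 7 (EXEC): [IRQ0] PC=1: DEC 3 -> ACC=15 [depth=1]
Event 8 (EXEC): [IRQ0] PC=2: IRET -> resume MAIN at PC=4 (depth now 0) [depth=0]
Event 9 (EXEC): [MAIN] PC=4: NOP [depth=0]
Event 10 (INT 1): INT 1 arrives: push (MAIN, PC=5), enter IRQ1 at PC=0 (depth now 1) [depth=1]
Event 11 (INT 0): INT 0 arrives: push (IRQ1, PC=0), enter IRQ0 at PC=0 (depth now 2) [depth=2]
Event 12 (EXEC): [IRQ0] PC=0: INC 1 -> ACC=16 [depth=2]
Event 13 (EXEC): [IRQ0] PC=1: DEC 3 -> ACC=13 [depth=2]
Event 14 (EXEC): [IRQ0] PC=2: IRET -> resume IRQ1 at PC=0 (depth now 1) [depth=1]
Event 15 (INT 1): INT 1 arrives: push (IRQ1, PC=0), enter IRQ1 at PC=0 (depth now 2) [depth=2]
Event 16 (EXEC): [IRQ1] PC=0: INC 2 -> ACC=15 [depth=2]
Event 17 (EXEC): [IRQ1] PC=1: INC 2 -> ACC=17 [depth=2]
Event 18 (EXEC): [IRQ1] PC=2: DEC 3 -> ACC=14 [depth=2]
Event 19 (EXEC): [IRQ1] PC=3: IRET -> resume IRQ1 at PC=0 (depth now 1) [depth=1]
Event 20 (EXEC): [IRQ1] PC=0: INC 2 -> ACC=16 [depth=1]
Event 21 (EXEC): [IRQ1] PC=1: INC 2 -> ACC=18 [depth=1]
Event 22 (EXEC): [IRQ1] PC=2: DEC 3 -> ACC=15 [depth=1]
Event 23 (EXEC): [IRQ1] PC=3: IRET -> resume MAIN at PC=5 (depth now 0) [depth=0]
Event 24 (EXEC): [MAIN] PC=5: NOP [depth=0]
Event 25 (EXEC): [MAIN] PC=6: HALT [depth=0]
Max depth observed: 2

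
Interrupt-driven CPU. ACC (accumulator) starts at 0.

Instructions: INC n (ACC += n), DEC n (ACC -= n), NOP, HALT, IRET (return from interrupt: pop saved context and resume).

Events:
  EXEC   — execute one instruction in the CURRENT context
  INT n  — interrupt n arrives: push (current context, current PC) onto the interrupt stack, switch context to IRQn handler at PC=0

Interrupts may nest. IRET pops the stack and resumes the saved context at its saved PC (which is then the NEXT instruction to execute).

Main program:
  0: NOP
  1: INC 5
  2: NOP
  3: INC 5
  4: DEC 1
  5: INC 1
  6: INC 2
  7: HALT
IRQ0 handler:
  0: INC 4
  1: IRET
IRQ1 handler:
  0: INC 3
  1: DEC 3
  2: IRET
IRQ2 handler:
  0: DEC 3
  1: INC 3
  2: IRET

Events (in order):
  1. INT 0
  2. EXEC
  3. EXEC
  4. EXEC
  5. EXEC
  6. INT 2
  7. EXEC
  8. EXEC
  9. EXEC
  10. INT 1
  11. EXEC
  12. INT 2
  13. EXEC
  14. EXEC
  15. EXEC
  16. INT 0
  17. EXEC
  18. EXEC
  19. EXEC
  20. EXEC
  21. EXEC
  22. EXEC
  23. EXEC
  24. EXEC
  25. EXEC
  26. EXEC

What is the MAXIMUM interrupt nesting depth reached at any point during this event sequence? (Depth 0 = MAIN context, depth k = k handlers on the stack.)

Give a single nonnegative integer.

Event 1 (INT 0): INT 0 arrives: push (MAIN, PC=0), enter IRQ0 at PC=0 (depth now 1) [depth=1]
Event 2 (EXEC): [IRQ0] PC=0: INC 4 -> ACC=4 [depth=1]
Event 3 (EXEC): [IRQ0] PC=1: IRET -> resume MAIN at PC=0 (depth now 0) [depth=0]
Event 4 (EXEC): [MAIN] PC=0: NOP [depth=0]
Event 5 (EXEC): [MAIN] PC=1: INC 5 -> ACC=9 [depth=0]
Event 6 (INT 2): INT 2 arrives: push (MAIN, PC=2), enter IRQ2 at PC=0 (depth now 1) [depth=1]
Event 7 (EXEC): [IRQ2] PC=0: DEC 3 -> ACC=6 [depth=1]
Event 8 (EXEC): [IRQ2] PC=1: INC 3 -> ACC=9 [depth=1]
Event 9 (EXEC): [IRQ2] PC=2: IRET -> resume MAIN at PC=2 (depth now 0) [depth=0]
Event 10 (INT 1): INT 1 arrives: push (MAIN, PC=2), enter IRQ1 at PC=0 (depth now 1) [depth=1]
Event 11 (EXEC): [IRQ1] PC=0: INC 3 -> ACC=12 [depth=1]
Event 12 (INT 2): INT 2 arrives: push (IRQ1, PC=1), enter IRQ2 at PC=0 (depth now 2) [depth=2]
Event 13 (EXEC): [IRQ2] PC=0: DEC 3 -> ACC=9 [depth=2]
Event 14 (EXEC): [IRQ2] PC=1: INC 3 -> ACC=12 [depth=2]
Event 15 (EXEC): [IRQ2] PC=2: IRET -> resume IRQ1 at PC=1 (depth now 1) [depth=1]
Event 16 (INT 0): INT 0 arrives: push (IRQ1, PC=1), enter IRQ0 at PC=0 (depth now 2) [depth=2]
Event 17 (EXEC): [IRQ0] PC=0: INC 4 -> ACC=16 [depth=2]
Event 18 (EXEC): [IRQ0] PC=1: IRET -> resume IRQ1 at PC=1 (depth now 1) [depth=1]
Event 19 (EXEC): [IRQ1] PC=1: DEC 3 -> ACC=13 [depth=1]
Event 20 (EXEC): [IRQ1] PC=2: IRET -> resume MAIN at PC=2 (depth now 0) [depth=0]
Event 21 (EXEC): [MAIN] PC=2: NOP [depth=0]
Event 22 (EXEC): [MAIN] PC=3: INC 5 -> ACC=18 [depth=0]
Event 23 (EXEC): [MAIN] PC=4: DEC 1 -> ACC=17 [depth=0]
Event 24 (EXEC): [MAIN] PC=5: INC 1 -> ACC=18 [depth=0]
Event 25 (EXEC): [MAIN] PC=6: INC 2 -> ACC=20 [depth=0]
Event 26 (EXEC): [MAIN] PC=7: HALT [depth=0]
Max depth observed: 2

Answer: 2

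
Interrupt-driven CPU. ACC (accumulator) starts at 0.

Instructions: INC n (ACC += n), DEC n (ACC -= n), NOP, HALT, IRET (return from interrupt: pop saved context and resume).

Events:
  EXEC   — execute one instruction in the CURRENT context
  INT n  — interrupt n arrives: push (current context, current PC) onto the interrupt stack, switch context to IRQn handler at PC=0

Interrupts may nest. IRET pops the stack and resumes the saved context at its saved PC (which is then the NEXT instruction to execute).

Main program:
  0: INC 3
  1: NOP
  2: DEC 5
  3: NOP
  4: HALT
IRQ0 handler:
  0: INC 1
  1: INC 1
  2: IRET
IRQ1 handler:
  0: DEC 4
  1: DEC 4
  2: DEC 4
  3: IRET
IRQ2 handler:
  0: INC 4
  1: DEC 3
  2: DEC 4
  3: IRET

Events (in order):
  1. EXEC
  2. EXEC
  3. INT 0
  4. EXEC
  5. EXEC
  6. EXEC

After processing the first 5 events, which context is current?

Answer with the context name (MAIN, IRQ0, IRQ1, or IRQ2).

Answer: IRQ0

Derivation:
Event 1 (EXEC): [MAIN] PC=0: INC 3 -> ACC=3
Event 2 (EXEC): [MAIN] PC=1: NOP
Event 3 (INT 0): INT 0 arrives: push (MAIN, PC=2), enter IRQ0 at PC=0 (depth now 1)
Event 4 (EXEC): [IRQ0] PC=0: INC 1 -> ACC=4
Event 5 (EXEC): [IRQ0] PC=1: INC 1 -> ACC=5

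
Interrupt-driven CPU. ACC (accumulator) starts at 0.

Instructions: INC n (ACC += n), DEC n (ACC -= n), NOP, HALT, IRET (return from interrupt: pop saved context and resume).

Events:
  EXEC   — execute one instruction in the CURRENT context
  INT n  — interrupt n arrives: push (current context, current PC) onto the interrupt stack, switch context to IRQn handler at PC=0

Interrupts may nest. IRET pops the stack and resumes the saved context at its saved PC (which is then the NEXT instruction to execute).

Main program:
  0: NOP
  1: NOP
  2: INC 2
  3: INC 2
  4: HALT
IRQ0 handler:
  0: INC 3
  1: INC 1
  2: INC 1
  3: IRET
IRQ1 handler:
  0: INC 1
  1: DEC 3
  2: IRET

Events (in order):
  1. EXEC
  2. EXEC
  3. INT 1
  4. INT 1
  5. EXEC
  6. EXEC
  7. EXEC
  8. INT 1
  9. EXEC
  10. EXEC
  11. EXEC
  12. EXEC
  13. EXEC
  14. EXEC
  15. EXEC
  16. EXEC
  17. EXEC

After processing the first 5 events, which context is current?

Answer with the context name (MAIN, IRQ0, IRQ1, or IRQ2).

Answer: IRQ1

Derivation:
Event 1 (EXEC): [MAIN] PC=0: NOP
Event 2 (EXEC): [MAIN] PC=1: NOP
Event 3 (INT 1): INT 1 arrives: push (MAIN, PC=2), enter IRQ1 at PC=0 (depth now 1)
Event 4 (INT 1): INT 1 arrives: push (IRQ1, PC=0), enter IRQ1 at PC=0 (depth now 2)
Event 5 (EXEC): [IRQ1] PC=0: INC 1 -> ACC=1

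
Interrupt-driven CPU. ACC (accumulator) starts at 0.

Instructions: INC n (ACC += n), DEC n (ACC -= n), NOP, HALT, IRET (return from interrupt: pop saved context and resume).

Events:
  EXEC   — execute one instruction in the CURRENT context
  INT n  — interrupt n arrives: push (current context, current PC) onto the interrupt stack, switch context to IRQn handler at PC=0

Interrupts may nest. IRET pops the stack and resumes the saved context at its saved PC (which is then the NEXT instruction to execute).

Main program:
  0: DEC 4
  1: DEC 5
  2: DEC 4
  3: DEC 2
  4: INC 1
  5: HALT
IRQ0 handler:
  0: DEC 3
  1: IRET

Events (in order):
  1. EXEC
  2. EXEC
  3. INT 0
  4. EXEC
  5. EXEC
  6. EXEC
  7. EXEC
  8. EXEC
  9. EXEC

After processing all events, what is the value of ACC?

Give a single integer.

Answer: -17

Derivation:
Event 1 (EXEC): [MAIN] PC=0: DEC 4 -> ACC=-4
Event 2 (EXEC): [MAIN] PC=1: DEC 5 -> ACC=-9
Event 3 (INT 0): INT 0 arrives: push (MAIN, PC=2), enter IRQ0 at PC=0 (depth now 1)
Event 4 (EXEC): [IRQ0] PC=0: DEC 3 -> ACC=-12
Event 5 (EXEC): [IRQ0] PC=1: IRET -> resume MAIN at PC=2 (depth now 0)
Event 6 (EXEC): [MAIN] PC=2: DEC 4 -> ACC=-16
Event 7 (EXEC): [MAIN] PC=3: DEC 2 -> ACC=-18
Event 8 (EXEC): [MAIN] PC=4: INC 1 -> ACC=-17
Event 9 (EXEC): [MAIN] PC=5: HALT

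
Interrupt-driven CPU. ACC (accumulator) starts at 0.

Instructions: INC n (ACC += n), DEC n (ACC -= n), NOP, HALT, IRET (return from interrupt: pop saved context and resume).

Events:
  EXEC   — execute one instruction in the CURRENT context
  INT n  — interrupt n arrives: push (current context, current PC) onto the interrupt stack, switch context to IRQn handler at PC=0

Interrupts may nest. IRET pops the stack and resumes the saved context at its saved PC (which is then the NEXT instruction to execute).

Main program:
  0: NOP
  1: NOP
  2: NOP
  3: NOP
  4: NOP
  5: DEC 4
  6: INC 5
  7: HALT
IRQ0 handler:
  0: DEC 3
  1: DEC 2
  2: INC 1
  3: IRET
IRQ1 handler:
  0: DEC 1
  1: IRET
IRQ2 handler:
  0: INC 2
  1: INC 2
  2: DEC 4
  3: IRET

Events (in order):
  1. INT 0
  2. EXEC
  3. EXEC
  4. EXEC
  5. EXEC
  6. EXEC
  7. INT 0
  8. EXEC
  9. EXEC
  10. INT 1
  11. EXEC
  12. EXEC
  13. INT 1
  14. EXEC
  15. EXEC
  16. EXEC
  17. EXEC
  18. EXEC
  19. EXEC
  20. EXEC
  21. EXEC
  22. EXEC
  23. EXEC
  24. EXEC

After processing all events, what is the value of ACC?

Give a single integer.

Event 1 (INT 0): INT 0 arrives: push (MAIN, PC=0), enter IRQ0 at PC=0 (depth now 1)
Event 2 (EXEC): [IRQ0] PC=0: DEC 3 -> ACC=-3
Event 3 (EXEC): [IRQ0] PC=1: DEC 2 -> ACC=-5
Event 4 (EXEC): [IRQ0] PC=2: INC 1 -> ACC=-4
Event 5 (EXEC): [IRQ0] PC=3: IRET -> resume MAIN at PC=0 (depth now 0)
Event 6 (EXEC): [MAIN] PC=0: NOP
Event 7 (INT 0): INT 0 arrives: push (MAIN, PC=1), enter IRQ0 at PC=0 (depth now 1)
Event 8 (EXEC): [IRQ0] PC=0: DEC 3 -> ACC=-7
Event 9 (EXEC): [IRQ0] PC=1: DEC 2 -> ACC=-9
Event 10 (INT 1): INT 1 arrives: push (IRQ0, PC=2), enter IRQ1 at PC=0 (depth now 2)
Event 11 (EXEC): [IRQ1] PC=0: DEC 1 -> ACC=-10
Event 12 (EXEC): [IRQ1] PC=1: IRET -> resume IRQ0 at PC=2 (depth now 1)
Event 13 (INT 1): INT 1 arrives: push (IRQ0, PC=2), enter IRQ1 at PC=0 (depth now 2)
Event 14 (EXEC): [IRQ1] PC=0: DEC 1 -> ACC=-11
Event 15 (EXEC): [IRQ1] PC=1: IRET -> resume IRQ0 at PC=2 (depth now 1)
Event 16 (EXEC): [IRQ0] PC=2: INC 1 -> ACC=-10
Event 17 (EXEC): [IRQ0] PC=3: IRET -> resume MAIN at PC=1 (depth now 0)
Event 18 (EXEC): [MAIN] PC=1: NOP
Event 19 (EXEC): [MAIN] PC=2: NOP
Event 20 (EXEC): [MAIN] PC=3: NOP
Event 21 (EXEC): [MAIN] PC=4: NOP
Event 22 (EXEC): [MAIN] PC=5: DEC 4 -> ACC=-14
Event 23 (EXEC): [MAIN] PC=6: INC 5 -> ACC=-9
Event 24 (EXEC): [MAIN] PC=7: HALT

Answer: -9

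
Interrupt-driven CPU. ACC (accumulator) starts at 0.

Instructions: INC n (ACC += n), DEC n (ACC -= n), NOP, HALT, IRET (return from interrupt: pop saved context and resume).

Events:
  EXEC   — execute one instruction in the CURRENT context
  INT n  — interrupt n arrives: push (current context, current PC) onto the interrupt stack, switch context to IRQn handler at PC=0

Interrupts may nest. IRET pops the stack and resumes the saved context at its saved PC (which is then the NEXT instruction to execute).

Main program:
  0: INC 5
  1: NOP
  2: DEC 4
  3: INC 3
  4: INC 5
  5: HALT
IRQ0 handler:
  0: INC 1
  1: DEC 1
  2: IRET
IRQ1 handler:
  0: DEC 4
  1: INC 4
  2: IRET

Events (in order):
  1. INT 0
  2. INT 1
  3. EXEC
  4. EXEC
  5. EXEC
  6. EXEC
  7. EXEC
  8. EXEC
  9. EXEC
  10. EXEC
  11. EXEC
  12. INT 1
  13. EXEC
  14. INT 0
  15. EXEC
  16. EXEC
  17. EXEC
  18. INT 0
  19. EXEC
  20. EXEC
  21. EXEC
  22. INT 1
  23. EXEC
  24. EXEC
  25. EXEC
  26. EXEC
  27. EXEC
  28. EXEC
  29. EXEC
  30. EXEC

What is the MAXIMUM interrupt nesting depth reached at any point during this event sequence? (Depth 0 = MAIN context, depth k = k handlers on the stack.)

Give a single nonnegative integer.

Answer: 2

Derivation:
Event 1 (INT 0): INT 0 arrives: push (MAIN, PC=0), enter IRQ0 at PC=0 (depth now 1) [depth=1]
Event 2 (INT 1): INT 1 arrives: push (IRQ0, PC=0), enter IRQ1 at PC=0 (depth now 2) [depth=2]
Event 3 (EXEC): [IRQ1] PC=0: DEC 4 -> ACC=-4 [depth=2]
Event 4 (EXEC): [IRQ1] PC=1: INC 4 -> ACC=0 [depth=2]
Event 5 (EXEC): [IRQ1] PC=2: IRET -> resume IRQ0 at PC=0 (depth now 1) [depth=1]
Event 6 (EXEC): [IRQ0] PC=0: INC 1 -> ACC=1 [depth=1]
Event 7 (EXEC): [IRQ0] PC=1: DEC 1 -> ACC=0 [depth=1]
Event 8 (EXEC): [IRQ0] PC=2: IRET -> resume MAIN at PC=0 (depth now 0) [depth=0]
Event 9 (EXEC): [MAIN] PC=0: INC 5 -> ACC=5 [depth=0]
Event 10 (EXEC): [MAIN] PC=1: NOP [depth=0]
Event 11 (EXEC): [MAIN] PC=2: DEC 4 -> ACC=1 [depth=0]
Event 12 (INT 1): INT 1 arrives: push (MAIN, PC=3), enter IRQ1 at PC=0 (depth now 1) [depth=1]
Event 13 (EXEC): [IRQ1] PC=0: DEC 4 -> ACC=-3 [depth=1]
Event 14 (INT 0): INT 0 arrives: push (IRQ1, PC=1), enter IRQ0 at PC=0 (depth now 2) [depth=2]
Event 15 (EXEC): [IRQ0] PC=0: INC 1 -> ACC=-2 [depth=2]
Event 16 (EXEC): [IRQ0] PC=1: DEC 1 -> ACC=-3 [depth=2]
Event 17 (EXEC): [IRQ0] PC=2: IRET -> resume IRQ1 at PC=1 (depth now 1) [depth=1]
Event 18 (INT 0): INT 0 arrives: push (IRQ1, PC=1), enter IRQ0 at PC=0 (depth now 2) [depth=2]
Event 19 (EXEC): [IRQ0] PC=0: INC 1 -> ACC=-2 [depth=2]
Event 20 (EXEC): [IRQ0] PC=1: DEC 1 -> ACC=-3 [depth=2]
Event 21 (EXEC): [IRQ0] PC=2: IRET -> resume IRQ1 at PC=1 (depth now 1) [depth=1]
Event 22 (INT 1): INT 1 arrives: push (IRQ1, PC=1), enter IRQ1 at PC=0 (depth now 2) [depth=2]
Event 23 (EXEC): [IRQ1] PC=0: DEC 4 -> ACC=-7 [depth=2]
Event 24 (EXEC): [IRQ1] PC=1: INC 4 -> ACC=-3 [depth=2]
Event 25 (EXEC): [IRQ1] PC=2: IRET -> resume IRQ1 at PC=1 (depth now 1) [depth=1]
Event 26 (EXEC): [IRQ1] PC=1: INC 4 -> ACC=1 [depth=1]
Event 27 (EXEC): [IRQ1] PC=2: IRET -> resume MAIN at PC=3 (depth now 0) [depth=0]
Event 28 (EXEC): [MAIN] PC=3: INC 3 -> ACC=4 [depth=0]
Event 29 (EXEC): [MAIN] PC=4: INC 5 -> ACC=9 [depth=0]
Event 30 (EXEC): [MAIN] PC=5: HALT [depth=0]
Max depth observed: 2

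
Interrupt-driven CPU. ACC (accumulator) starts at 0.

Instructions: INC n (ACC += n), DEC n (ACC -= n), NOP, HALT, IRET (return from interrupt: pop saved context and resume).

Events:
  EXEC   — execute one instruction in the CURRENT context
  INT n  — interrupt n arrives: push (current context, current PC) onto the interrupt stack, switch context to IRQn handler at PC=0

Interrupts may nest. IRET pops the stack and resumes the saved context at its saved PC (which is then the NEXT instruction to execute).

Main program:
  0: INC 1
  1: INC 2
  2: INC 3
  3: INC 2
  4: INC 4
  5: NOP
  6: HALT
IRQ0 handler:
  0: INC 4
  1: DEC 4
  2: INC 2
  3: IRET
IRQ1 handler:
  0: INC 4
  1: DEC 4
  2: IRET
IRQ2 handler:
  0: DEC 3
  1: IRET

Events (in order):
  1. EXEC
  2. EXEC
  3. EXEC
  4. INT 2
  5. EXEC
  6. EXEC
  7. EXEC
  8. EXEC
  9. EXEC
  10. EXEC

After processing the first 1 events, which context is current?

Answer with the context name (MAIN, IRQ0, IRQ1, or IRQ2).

Answer: MAIN

Derivation:
Event 1 (EXEC): [MAIN] PC=0: INC 1 -> ACC=1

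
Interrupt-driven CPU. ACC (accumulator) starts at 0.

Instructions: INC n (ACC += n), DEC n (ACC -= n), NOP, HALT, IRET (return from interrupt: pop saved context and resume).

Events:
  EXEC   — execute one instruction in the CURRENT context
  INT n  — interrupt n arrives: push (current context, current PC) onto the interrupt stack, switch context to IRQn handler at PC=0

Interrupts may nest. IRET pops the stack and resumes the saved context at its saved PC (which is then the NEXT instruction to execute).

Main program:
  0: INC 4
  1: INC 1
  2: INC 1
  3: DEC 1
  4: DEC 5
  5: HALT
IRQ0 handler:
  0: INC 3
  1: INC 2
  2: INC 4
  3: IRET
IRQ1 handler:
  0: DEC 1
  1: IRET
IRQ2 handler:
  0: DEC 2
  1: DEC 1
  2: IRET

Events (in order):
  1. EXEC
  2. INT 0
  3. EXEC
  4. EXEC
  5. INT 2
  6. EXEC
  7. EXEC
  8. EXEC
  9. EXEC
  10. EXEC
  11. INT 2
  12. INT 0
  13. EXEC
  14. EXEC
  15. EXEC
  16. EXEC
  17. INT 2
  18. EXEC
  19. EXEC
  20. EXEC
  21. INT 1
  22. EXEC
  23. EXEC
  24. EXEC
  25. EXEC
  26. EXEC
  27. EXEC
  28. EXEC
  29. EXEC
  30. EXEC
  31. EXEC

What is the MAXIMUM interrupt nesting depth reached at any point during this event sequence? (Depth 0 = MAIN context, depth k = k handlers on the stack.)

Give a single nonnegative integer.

Answer: 2

Derivation:
Event 1 (EXEC): [MAIN] PC=0: INC 4 -> ACC=4 [depth=0]
Event 2 (INT 0): INT 0 arrives: push (MAIN, PC=1), enter IRQ0 at PC=0 (depth now 1) [depth=1]
Event 3 (EXEC): [IRQ0] PC=0: INC 3 -> ACC=7 [depth=1]
Event 4 (EXEC): [IRQ0] PC=1: INC 2 -> ACC=9 [depth=1]
Event 5 (INT 2): INT 2 arrives: push (IRQ0, PC=2), enter IRQ2 at PC=0 (depth now 2) [depth=2]
Event 6 (EXEC): [IRQ2] PC=0: DEC 2 -> ACC=7 [depth=2]
Event 7 (EXEC): [IRQ2] PC=1: DEC 1 -> ACC=6 [depth=2]
Event 8 (EXEC): [IRQ2] PC=2: IRET -> resume IRQ0 at PC=2 (depth now 1) [depth=1]
Event 9 (EXEC): [IRQ0] PC=2: INC 4 -> ACC=10 [depth=1]
Event 10 (EXEC): [IRQ0] PC=3: IRET -> resume MAIN at PC=1 (depth now 0) [depth=0]
Event 11 (INT 2): INT 2 arrives: push (MAIN, PC=1), enter IRQ2 at PC=0 (depth now 1) [depth=1]
Event 12 (INT 0): INT 0 arrives: push (IRQ2, PC=0), enter IRQ0 at PC=0 (depth now 2) [depth=2]
Event 13 (EXEC): [IRQ0] PC=0: INC 3 -> ACC=13 [depth=2]
Event 14 (EXEC): [IRQ0] PC=1: INC 2 -> ACC=15 [depth=2]
Event 15 (EXEC): [IRQ0] PC=2: INC 4 -> ACC=19 [depth=2]
Event 16 (EXEC): [IRQ0] PC=3: IRET -> resume IRQ2 at PC=0 (depth now 1) [depth=1]
Event 17 (INT 2): INT 2 arrives: push (IRQ2, PC=0), enter IRQ2 at PC=0 (depth now 2) [depth=2]
Event 18 (EXEC): [IRQ2] PC=0: DEC 2 -> ACC=17 [depth=2]
Event 19 (EXEC): [IRQ2] PC=1: DEC 1 -> ACC=16 [depth=2]
Event 20 (EXEC): [IRQ2] PC=2: IRET -> resume IRQ2 at PC=0 (depth now 1) [depth=1]
Event 21 (INT 1): INT 1 arrives: push (IRQ2, PC=0), enter IRQ1 at PC=0 (depth now 2) [depth=2]
Event 22 (EXEC): [IRQ1] PC=0: DEC 1 -> ACC=15 [depth=2]
Event 23 (EXEC): [IRQ1] PC=1: IRET -> resume IRQ2 at PC=0 (depth now 1) [depth=1]
Event 24 (EXEC): [IRQ2] PC=0: DEC 2 -> ACC=13 [depth=1]
Event 25 (EXEC): [IRQ2] PC=1: DEC 1 -> ACC=12 [depth=1]
Event 26 (EXEC): [IRQ2] PC=2: IRET -> resume MAIN at PC=1 (depth now 0) [depth=0]
Event 27 (EXEC): [MAIN] PC=1: INC 1 -> ACC=13 [depth=0]
Event 28 (EXEC): [MAIN] PC=2: INC 1 -> ACC=14 [depth=0]
Event 29 (EXEC): [MAIN] PC=3: DEC 1 -> ACC=13 [depth=0]
Event 30 (EXEC): [MAIN] PC=4: DEC 5 -> ACC=8 [depth=0]
Event 31 (EXEC): [MAIN] PC=5: HALT [depth=0]
Max depth observed: 2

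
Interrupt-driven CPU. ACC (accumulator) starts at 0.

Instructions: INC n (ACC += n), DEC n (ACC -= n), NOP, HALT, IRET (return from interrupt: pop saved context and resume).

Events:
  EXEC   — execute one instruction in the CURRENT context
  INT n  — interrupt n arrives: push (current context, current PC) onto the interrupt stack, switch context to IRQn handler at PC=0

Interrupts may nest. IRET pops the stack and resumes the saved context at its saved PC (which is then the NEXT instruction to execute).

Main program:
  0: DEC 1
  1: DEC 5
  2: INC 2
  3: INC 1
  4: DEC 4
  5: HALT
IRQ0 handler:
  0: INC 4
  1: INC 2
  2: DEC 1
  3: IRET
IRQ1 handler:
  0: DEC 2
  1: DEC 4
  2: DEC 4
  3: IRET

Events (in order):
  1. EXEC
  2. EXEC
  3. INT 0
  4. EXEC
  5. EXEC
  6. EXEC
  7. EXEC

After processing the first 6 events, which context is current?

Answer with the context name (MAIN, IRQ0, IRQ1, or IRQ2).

Event 1 (EXEC): [MAIN] PC=0: DEC 1 -> ACC=-1
Event 2 (EXEC): [MAIN] PC=1: DEC 5 -> ACC=-6
Event 3 (INT 0): INT 0 arrives: push (MAIN, PC=2), enter IRQ0 at PC=0 (depth now 1)
Event 4 (EXEC): [IRQ0] PC=0: INC 4 -> ACC=-2
Event 5 (EXEC): [IRQ0] PC=1: INC 2 -> ACC=0
Event 6 (EXEC): [IRQ0] PC=2: DEC 1 -> ACC=-1

Answer: IRQ0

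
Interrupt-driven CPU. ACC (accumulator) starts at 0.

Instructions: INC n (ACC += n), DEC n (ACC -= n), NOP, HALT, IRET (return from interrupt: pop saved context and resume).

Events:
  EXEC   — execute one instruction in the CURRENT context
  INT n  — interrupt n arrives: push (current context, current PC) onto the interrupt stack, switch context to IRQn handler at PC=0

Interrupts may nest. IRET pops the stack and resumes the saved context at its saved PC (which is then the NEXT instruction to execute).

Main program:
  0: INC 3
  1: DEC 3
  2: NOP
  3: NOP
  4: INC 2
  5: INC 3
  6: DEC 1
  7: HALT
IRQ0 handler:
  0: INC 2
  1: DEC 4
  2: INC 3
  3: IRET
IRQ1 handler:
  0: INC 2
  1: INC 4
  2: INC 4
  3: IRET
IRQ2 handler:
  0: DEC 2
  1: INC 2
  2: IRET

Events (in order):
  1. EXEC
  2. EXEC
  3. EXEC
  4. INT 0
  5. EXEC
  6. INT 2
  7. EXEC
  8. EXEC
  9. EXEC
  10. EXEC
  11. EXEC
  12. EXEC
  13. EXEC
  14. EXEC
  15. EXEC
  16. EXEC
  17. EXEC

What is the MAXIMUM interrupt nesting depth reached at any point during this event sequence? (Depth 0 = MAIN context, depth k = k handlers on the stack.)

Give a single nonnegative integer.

Event 1 (EXEC): [MAIN] PC=0: INC 3 -> ACC=3 [depth=0]
Event 2 (EXEC): [MAIN] PC=1: DEC 3 -> ACC=0 [depth=0]
Event 3 (EXEC): [MAIN] PC=2: NOP [depth=0]
Event 4 (INT 0): INT 0 arrives: push (MAIN, PC=3), enter IRQ0 at PC=0 (depth now 1) [depth=1]
Event 5 (EXEC): [IRQ0] PC=0: INC 2 -> ACC=2 [depth=1]
Event 6 (INT 2): INT 2 arrives: push (IRQ0, PC=1), enter IRQ2 at PC=0 (depth now 2) [depth=2]
Event 7 (EXEC): [IRQ2] PC=0: DEC 2 -> ACC=0 [depth=2]
Event 8 (EXEC): [IRQ2] PC=1: INC 2 -> ACC=2 [depth=2]
Event 9 (EXEC): [IRQ2] PC=2: IRET -> resume IRQ0 at PC=1 (depth now 1) [depth=1]
Event 10 (EXEC): [IRQ0] PC=1: DEC 4 -> ACC=-2 [depth=1]
Event 11 (EXEC): [IRQ0] PC=2: INC 3 -> ACC=1 [depth=1]
Event 12 (EXEC): [IRQ0] PC=3: IRET -> resume MAIN at PC=3 (depth now 0) [depth=0]
Event 13 (EXEC): [MAIN] PC=3: NOP [depth=0]
Event 14 (EXEC): [MAIN] PC=4: INC 2 -> ACC=3 [depth=0]
Event 15 (EXEC): [MAIN] PC=5: INC 3 -> ACC=6 [depth=0]
Event 16 (EXEC): [MAIN] PC=6: DEC 1 -> ACC=5 [depth=0]
Event 17 (EXEC): [MAIN] PC=7: HALT [depth=0]
Max depth observed: 2

Answer: 2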